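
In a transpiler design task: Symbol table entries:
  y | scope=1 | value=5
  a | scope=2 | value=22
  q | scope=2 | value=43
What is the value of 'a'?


Searching symbol table for 'a':
  y | scope=1 | value=5
  a | scope=2 | value=22 <- MATCH
  q | scope=2 | value=43
Found 'a' at scope 2 with value 22

22


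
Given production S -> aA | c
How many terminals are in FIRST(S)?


Production: S -> aA | c
Examining each alternative for leading terminals:
  S -> aA : first terminal = 'a'
  S -> c : first terminal = 'c'
FIRST(S) = {a, c}
Count: 2

2


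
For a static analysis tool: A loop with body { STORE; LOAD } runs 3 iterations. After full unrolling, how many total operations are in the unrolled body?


Loop body operations: STORE, LOAD (2 ops per iteration)
Unrolling 3 iterations:
  Iteration 1: STORE, LOAD (2 ops)
  Iteration 2: STORE, LOAD (2 ops)
  Iteration 3: STORE, LOAD (2 ops)
Total: 3 iterations * 2 ops/iter = 6 operations

6


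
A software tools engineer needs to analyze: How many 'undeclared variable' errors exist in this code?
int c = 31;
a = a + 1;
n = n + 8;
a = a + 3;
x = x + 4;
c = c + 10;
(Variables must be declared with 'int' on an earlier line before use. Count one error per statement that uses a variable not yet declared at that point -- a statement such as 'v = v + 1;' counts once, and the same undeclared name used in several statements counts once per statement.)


Scanning code line by line:
  Line 1: declare 'c' -> declared = ['c']
  Line 2: use 'a' -> ERROR (undeclared)
  Line 3: use 'n' -> ERROR (undeclared)
  Line 4: use 'a' -> ERROR (undeclared)
  Line 5: use 'x' -> ERROR (undeclared)
  Line 6: use 'c' -> OK (declared)
Total undeclared variable errors: 4

4


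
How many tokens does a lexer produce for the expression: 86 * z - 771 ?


Scanning '86 * z - 771'
Token 1: '86' -> integer_literal
Token 2: '*' -> operator
Token 3: 'z' -> identifier
Token 4: '-' -> operator
Token 5: '771' -> integer_literal
Total tokens: 5

5


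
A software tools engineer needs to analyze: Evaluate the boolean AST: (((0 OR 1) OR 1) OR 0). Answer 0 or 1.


Step 1: Evaluate inner node
  0 OR 1 = 1
Step 2: Evaluate next node
  1 OR 1 = 1
Step 3: Evaluate root node
  1 OR 0 = 1

1


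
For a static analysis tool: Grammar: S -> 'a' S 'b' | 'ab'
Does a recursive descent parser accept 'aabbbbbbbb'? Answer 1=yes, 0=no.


Grammar accepts strings of the form a^n b^n (n >= 1)
Word: 'aabbbbbbbb'
Counting: 2 a's and 8 b's
Check: 2 == 8? No
Mismatch: a-count != b-count
Rejected

0


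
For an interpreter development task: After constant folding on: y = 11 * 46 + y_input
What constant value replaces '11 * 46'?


Identifying constant sub-expression:
  Original: y = 11 * 46 + y_input
  11 and 46 are both compile-time constants
  Evaluating: 11 * 46 = 506
  After folding: y = 506 + y_input

506


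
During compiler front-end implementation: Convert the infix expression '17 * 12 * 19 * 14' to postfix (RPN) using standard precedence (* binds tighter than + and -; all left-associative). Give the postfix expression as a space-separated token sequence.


Applying the shunting-yard algorithm:
  Operand 17 -> output
  Push '*' onto operator stack -> op-stack: [*]
  Operand 12 -> output
  See '*' (prec 2); top '*' (prec 2) >= it -> pop '*' to output
  Push '*' onto operator stack -> op-stack: [*]
  Operand 19 -> output
  See '*' (prec 2); top '*' (prec 2) >= it -> pop '*' to output
  Push '*' onto operator stack -> op-stack: [*]
  Operand 14 -> output
  End of input: pop '*' to output
Postfix result: 17 12 * 19 * 14 *

17 12 * 19 * 14 *


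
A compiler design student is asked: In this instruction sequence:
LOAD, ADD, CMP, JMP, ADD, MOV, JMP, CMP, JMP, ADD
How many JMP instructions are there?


Scanning instruction sequence for JMP:
  Position 1: LOAD
  Position 2: ADD
  Position 3: CMP
  Position 4: JMP <- MATCH
  Position 5: ADD
  Position 6: MOV
  Position 7: JMP <- MATCH
  Position 8: CMP
  Position 9: JMP <- MATCH
  Position 10: ADD
Matches at positions: [4, 7, 9]
Total JMP count: 3

3


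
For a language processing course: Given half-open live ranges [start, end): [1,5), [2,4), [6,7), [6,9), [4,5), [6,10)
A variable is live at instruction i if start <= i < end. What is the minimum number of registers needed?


Live ranges:
  Var0: [1, 5)
  Var1: [2, 4)
  Var2: [6, 7)
  Var3: [6, 9)
  Var4: [4, 5)
  Var5: [6, 10)
Sweep-line events (position, delta, active):
  pos=1 start -> active=1
  pos=2 start -> active=2
  pos=4 end -> active=1
  pos=4 start -> active=2
  pos=5 end -> active=1
  pos=5 end -> active=0
  pos=6 start -> active=1
  pos=6 start -> active=2
  pos=6 start -> active=3
  pos=7 end -> active=2
  pos=9 end -> active=1
  pos=10 end -> active=0
Maximum simultaneous active: 3
Minimum registers needed: 3

3


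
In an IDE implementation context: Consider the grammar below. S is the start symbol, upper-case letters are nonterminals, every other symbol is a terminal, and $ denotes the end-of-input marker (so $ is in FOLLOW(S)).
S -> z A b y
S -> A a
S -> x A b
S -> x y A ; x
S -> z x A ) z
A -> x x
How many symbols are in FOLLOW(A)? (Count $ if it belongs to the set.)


S is the start symbol and does not occur in any rule body, so FOLLOW(S) = {$}.
Examining every occurrence of A in a rule body:
  S -> z A b y : A is followed by terminal 'b' -> add 'b'
  S -> A a : A is followed by terminal 'a' -> add 'a'
  S -> x A b : A is followed by terminal 'b' -> add 'b' (already in the set)
  S -> x y A ; x : A is followed by terminal ';' -> add ';'
  S -> z x A ) z : A is followed by terminal ')' -> add ')'
  A -> x x : A does not occur in the body -> contributes nothing
FOLLOW(A) = {), ;, a, b}
Count: 4

4


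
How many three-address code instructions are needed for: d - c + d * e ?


Expression: d - c + d * e
Generating three-address code (respecting * over +/- precedence):
  Instruction 1: t1 = d * e
  Instruction 2: t2 = d - c
  Instruction 3: t3 = t2 + t1
Total instructions: 3

3


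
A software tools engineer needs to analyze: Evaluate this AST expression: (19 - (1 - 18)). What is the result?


Expression: (19 - (1 - 18))
Evaluating step by step:
  1 - 18 = -17
  19 - -17 = 36
Result: 36

36


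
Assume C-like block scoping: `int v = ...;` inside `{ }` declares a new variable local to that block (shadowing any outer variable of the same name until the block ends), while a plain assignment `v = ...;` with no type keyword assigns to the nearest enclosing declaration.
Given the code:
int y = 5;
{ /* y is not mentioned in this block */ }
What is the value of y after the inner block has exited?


Analyzing scoping rules:
Outer scope: declares y = 5
Inner block: y is neither redeclared nor assigned -> unchanged
After the block -> 5
Result: 5

5


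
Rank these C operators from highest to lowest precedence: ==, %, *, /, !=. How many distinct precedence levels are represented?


Looking up precedence for each operator:
  == -> precedence 3
  % -> precedence 6
  * -> precedence 6
  / -> precedence 6
  != -> precedence 3
Sorted highest to lowest: %, *, /, ==, !=
Distinct precedence values: [6, 3]
Number of distinct levels: 2

2


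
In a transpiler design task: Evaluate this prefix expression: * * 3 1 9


Parsing prefix expression: * * 3 1 9
Step 1: Innermost operation '* 3 1'
  3 * 1 = 3
Step 2: Outer operation '* [3] 9'
  3 * 9 = 27

27


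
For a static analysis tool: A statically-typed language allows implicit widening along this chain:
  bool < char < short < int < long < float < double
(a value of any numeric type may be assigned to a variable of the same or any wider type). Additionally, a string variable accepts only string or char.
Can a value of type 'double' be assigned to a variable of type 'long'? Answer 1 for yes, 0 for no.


Target variable type: long
Source value type: double
Numeric ranks: double=6, long=4
Widening allowed iff rank(source) <= rank(target): 6 <= 4? No
Result: 0

0


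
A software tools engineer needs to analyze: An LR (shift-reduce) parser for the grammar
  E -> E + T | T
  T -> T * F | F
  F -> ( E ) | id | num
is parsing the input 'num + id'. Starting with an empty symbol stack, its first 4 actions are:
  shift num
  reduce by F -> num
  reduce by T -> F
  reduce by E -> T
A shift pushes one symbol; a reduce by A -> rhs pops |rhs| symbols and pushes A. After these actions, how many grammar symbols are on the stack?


Tracking the symbol stack through each action:
  Action 1: shift 'num' : push -> stack = [num] (size 1)
  Action 2: reduce by F -> num : pop 1, push F -> stack = [F] (size 1)
  Action 3: reduce by T -> F : pop 1, push T -> stack = [T] (size 1)
  Action 4: reduce by E -> T : pop 1, push E -> stack = [E] (size 1)
Final stack size: 1

1


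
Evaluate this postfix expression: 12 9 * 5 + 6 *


Processing tokens left to right:
Push 12, Push 9
Pop 12 and 9, compute 12 * 9 = 108, push 108
Push 5
Pop 108 and 5, compute 108 + 5 = 113, push 113
Push 6
Pop 113 and 6, compute 113 * 6 = 678, push 678
Stack result: 678

678


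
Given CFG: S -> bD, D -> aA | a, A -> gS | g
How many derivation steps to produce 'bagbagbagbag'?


Grammar: S -> bD, D -> aA | a, A -> gS | g
Deriving 'bagbagbagbag':
Step 1: S -> bD => bD
Step 2: D -> aA => baA
Step 3: A -> gS => bagS
Step 4: S -> bD => bagbD
Step 5: D -> aA => bagbaA
Step 6: A -> gS => bagbagS
Step 7: S -> bD => bagbagbD
Step 8: D -> aA => bagbagbaA
Step 9: A -> gS => bagbagbagS
Step 10: S -> bD => bagbagbagbD
Step 11: D -> aA => bagbagbagbaA
Step 12: A -> g => bagbagbagbag
Total derivation steps: 12

12


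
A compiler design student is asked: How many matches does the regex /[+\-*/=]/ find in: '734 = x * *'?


Pattern: /[+\-*/=]/ (operators)
Input: '734 = x * *'
Scanning for matches:
  Match 1: '='
  Match 2: '*'
  Match 3: '*'
Total matches: 3

3


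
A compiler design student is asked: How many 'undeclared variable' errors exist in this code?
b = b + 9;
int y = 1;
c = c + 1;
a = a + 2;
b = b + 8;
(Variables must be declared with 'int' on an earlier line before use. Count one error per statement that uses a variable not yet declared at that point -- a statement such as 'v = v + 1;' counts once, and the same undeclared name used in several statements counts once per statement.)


Scanning code line by line:
  Line 1: use 'b' -> ERROR (undeclared)
  Line 2: declare 'y' -> declared = ['y']
  Line 3: use 'c' -> ERROR (undeclared)
  Line 4: use 'a' -> ERROR (undeclared)
  Line 5: use 'b' -> ERROR (undeclared)
Total undeclared variable errors: 4

4


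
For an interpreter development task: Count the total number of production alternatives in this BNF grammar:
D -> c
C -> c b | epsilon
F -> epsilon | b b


Counting alternatives per rule:
  D: 1 alternative(s)
  C: 2 alternative(s)
  F: 2 alternative(s)
Sum: 1 + 2 + 2 = 5

5


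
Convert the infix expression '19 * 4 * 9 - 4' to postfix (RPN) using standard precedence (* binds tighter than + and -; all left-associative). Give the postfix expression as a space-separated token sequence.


Applying the shunting-yard algorithm:
  Operand 19 -> output
  Push '*' onto operator stack -> op-stack: [*]
  Operand 4 -> output
  See '*' (prec 2); top '*' (prec 2) >= it -> pop '*' to output
  Push '*' onto operator stack -> op-stack: [*]
  Operand 9 -> output
  See '-' (prec 1); top '*' (prec 2) >= it -> pop '*' to output
  Push '-' onto operator stack -> op-stack: [-]
  Operand 4 -> output
  End of input: pop '-' to output
Postfix result: 19 4 * 9 * 4 -

19 4 * 9 * 4 -


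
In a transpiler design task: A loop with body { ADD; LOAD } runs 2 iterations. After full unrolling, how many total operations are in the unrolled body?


Loop body operations: ADD, LOAD (2 ops per iteration)
Unrolling 2 iterations:
  Iteration 1: ADD, LOAD (2 ops)
  Iteration 2: ADD, LOAD (2 ops)
Total: 2 iterations * 2 ops/iter = 4 operations

4


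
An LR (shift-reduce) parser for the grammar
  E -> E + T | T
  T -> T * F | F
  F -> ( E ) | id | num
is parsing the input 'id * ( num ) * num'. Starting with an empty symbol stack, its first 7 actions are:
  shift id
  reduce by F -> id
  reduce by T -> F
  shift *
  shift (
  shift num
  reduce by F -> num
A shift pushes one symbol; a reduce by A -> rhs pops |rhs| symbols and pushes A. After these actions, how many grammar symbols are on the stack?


Tracking the symbol stack through each action:
  Action 1: shift 'id' : push -> stack = [id] (size 1)
  Action 2: reduce by F -> id : pop 1, push F -> stack = [F] (size 1)
  Action 3: reduce by T -> F : pop 1, push T -> stack = [T] (size 1)
  Action 4: shift '*' : push -> stack = [T, *] (size 2)
  Action 5: shift '(' : push -> stack = [T, *, (] (size 3)
  Action 6: shift 'num' : push -> stack = [T, *, (, num] (size 4)
  Action 7: reduce by F -> num : pop 1, push F -> stack = [T, *, (, F] (size 4)
Final stack size: 4

4


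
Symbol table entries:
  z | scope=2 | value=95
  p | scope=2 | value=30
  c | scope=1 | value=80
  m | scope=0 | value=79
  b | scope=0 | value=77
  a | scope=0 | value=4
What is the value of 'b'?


Searching symbol table for 'b':
  z | scope=2 | value=95
  p | scope=2 | value=30
  c | scope=1 | value=80
  m | scope=0 | value=79
  b | scope=0 | value=77 <- MATCH
  a | scope=0 | value=4
Found 'b' at scope 0 with value 77

77


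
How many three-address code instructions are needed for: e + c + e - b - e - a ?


Expression: e + c + e - b - e - a
Generating three-address code (respecting * over +/- precedence):
  Instruction 1: t1 = e + c
  Instruction 2: t2 = t1 + e
  Instruction 3: t3 = t2 - b
  Instruction 4: t4 = t3 - e
  Instruction 5: t5 = t4 - a
Total instructions: 5

5


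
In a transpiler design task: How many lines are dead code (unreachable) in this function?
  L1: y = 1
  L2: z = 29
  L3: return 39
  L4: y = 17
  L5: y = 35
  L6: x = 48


Analyzing control flow:
  L1: reachable (before return)
  L2: reachable (before return)
  L3: reachable (return statement)
  L4: DEAD (after return at L3)
  L5: DEAD (after return at L3)
  L6: DEAD (after return at L3)
Return at L3, total lines = 6
Dead lines: L4 through L6
Count: 3

3


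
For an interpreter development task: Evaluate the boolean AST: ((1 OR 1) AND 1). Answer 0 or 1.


Step 1: Evaluate inner node
  1 OR 1 = 1
Step 2: Evaluate root node
  1 AND 1 = 1

1


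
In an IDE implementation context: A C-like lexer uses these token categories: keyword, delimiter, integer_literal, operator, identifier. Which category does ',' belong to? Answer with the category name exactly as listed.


Token: ','
Checking categories:
  identifier: no
  integer_literal: no
  operator: no
  keyword: no
  delimiter: YES
Category: delimiter

delimiter


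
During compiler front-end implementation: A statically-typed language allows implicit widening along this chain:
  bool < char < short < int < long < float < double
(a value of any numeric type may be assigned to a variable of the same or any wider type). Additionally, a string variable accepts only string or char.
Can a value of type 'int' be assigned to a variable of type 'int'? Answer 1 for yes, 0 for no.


Target variable type: int
Source value type: int
Numeric ranks: int=3, int=3
Widening allowed iff rank(source) <= rank(target): 3 <= 3? Yes
Result: 1

1


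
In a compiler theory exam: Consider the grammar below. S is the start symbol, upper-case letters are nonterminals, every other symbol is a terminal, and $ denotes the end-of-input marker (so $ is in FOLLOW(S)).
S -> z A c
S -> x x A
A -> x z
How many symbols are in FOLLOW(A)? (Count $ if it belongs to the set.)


S is the start symbol and does not occur in any rule body, so FOLLOW(S) = {$}.
Examining every occurrence of A in a rule body:
  S -> z A c : A is followed by terminal 'c' -> add 'c'
  S -> x x A : A is at the right end -> add FOLLOW(S) = {$}
  A -> x z : A does not occur in the body -> contributes nothing
FOLLOW(A) = {c, $}
Count: 2

2


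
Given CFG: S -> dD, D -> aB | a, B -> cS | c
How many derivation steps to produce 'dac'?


Grammar: S -> dD, D -> aB | a, B -> cS | c
Deriving 'dac':
Step 1: S -> dD => dD
Step 2: D -> aB => daB
Step 3: B -> c => dac
Total derivation steps: 3

3


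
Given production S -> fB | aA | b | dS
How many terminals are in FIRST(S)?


Production: S -> fB | aA | b | dS
Examining each alternative for leading terminals:
  S -> fB : first terminal = 'f'
  S -> aA : first terminal = 'a'
  S -> b : first terminal = 'b'
  S -> dS : first terminal = 'd'
FIRST(S) = {a, b, d, f}
Count: 4

4


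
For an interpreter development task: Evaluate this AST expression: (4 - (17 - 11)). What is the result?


Expression: (4 - (17 - 11))
Evaluating step by step:
  17 - 11 = 6
  4 - 6 = -2
Result: -2

-2


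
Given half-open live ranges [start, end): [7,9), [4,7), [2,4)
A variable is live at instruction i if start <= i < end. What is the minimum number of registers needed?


Live ranges:
  Var0: [7, 9)
  Var1: [4, 7)
  Var2: [2, 4)
Sweep-line events (position, delta, active):
  pos=2 start -> active=1
  pos=4 end -> active=0
  pos=4 start -> active=1
  pos=7 end -> active=0
  pos=7 start -> active=1
  pos=9 end -> active=0
Maximum simultaneous active: 1
Minimum registers needed: 1

1


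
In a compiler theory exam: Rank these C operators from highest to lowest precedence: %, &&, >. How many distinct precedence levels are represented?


Looking up precedence for each operator:
  % -> precedence 6
  && -> precedence 2
  > -> precedence 4
Sorted highest to lowest: %, >, &&
Distinct precedence values: [6, 4, 2]
Number of distinct levels: 3

3


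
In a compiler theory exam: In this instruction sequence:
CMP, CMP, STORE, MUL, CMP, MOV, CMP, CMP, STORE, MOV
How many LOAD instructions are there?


Scanning instruction sequence for LOAD:
  Position 1: CMP
  Position 2: CMP
  Position 3: STORE
  Position 4: MUL
  Position 5: CMP
  Position 6: MOV
  Position 7: CMP
  Position 8: CMP
  Position 9: STORE
  Position 10: MOV
Matches at positions: []
Total LOAD count: 0

0


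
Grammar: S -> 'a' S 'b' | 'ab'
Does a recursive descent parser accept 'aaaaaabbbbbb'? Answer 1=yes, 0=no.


Grammar accepts strings of the form a^n b^n (n >= 1)
Word: 'aaaaaabbbbbb'
Counting: 6 a's and 6 b's
Check: 6 == 6? Yes
Derivation (S -> aSb applied 5 time(s), then S -> ab): S => aSb => aaSbb => aaaSbbb => aaaaSbbbb => aaaaaSbbbbb => aaaaaabbbbbb
Accepted

1


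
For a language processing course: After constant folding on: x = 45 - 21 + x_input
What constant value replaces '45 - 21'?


Identifying constant sub-expression:
  Original: x = 45 - 21 + x_input
  45 and 21 are both compile-time constants
  Evaluating: 45 - 21 = 24
  After folding: x = 24 + x_input

24


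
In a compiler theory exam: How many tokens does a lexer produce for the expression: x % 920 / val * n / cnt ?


Scanning 'x % 920 / val * n / cnt'
Token 1: 'x' -> identifier
Token 2: '%' -> operator
Token 3: '920' -> integer_literal
Token 4: '/' -> operator
Token 5: 'val' -> identifier
Token 6: '*' -> operator
Token 7: 'n' -> identifier
Token 8: '/' -> operator
Token 9: 'cnt' -> identifier
Total tokens: 9

9


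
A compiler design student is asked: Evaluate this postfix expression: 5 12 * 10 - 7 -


Processing tokens left to right:
Push 5, Push 12
Pop 5 and 12, compute 5 * 12 = 60, push 60
Push 10
Pop 60 and 10, compute 60 - 10 = 50, push 50
Push 7
Pop 50 and 7, compute 50 - 7 = 43, push 43
Stack result: 43

43


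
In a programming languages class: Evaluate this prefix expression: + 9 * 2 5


Parsing prefix expression: + 9 * 2 5
Step 1: Innermost operation '* 2 5'
  2 * 5 = 10
Step 2: Outer operation '+ 9 [10]'
  9 + 10 = 19

19


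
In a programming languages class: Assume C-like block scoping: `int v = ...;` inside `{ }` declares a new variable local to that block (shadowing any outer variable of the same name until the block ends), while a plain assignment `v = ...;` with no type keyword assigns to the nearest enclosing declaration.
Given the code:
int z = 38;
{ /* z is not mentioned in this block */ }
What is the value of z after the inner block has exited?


Analyzing scoping rules:
Outer scope: declares z = 38
Inner block: z is neither redeclared nor assigned -> unchanged
After the block -> 38
Result: 38

38


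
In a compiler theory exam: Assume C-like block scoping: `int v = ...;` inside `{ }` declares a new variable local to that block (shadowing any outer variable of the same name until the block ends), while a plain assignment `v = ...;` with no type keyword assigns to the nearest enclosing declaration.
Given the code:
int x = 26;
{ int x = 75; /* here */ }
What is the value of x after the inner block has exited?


Analyzing scoping rules:
Outer scope: declares x = 26
Inner block: 'int x = 75;' declares a NEW x that shadows the outer one
When the block exits the inner x goes out of scope; the outer x was never modified -> 26
Result: 26

26


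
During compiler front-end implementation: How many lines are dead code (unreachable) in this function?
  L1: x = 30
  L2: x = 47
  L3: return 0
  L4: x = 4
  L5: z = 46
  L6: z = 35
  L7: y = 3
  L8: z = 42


Analyzing control flow:
  L1: reachable (before return)
  L2: reachable (before return)
  L3: reachable (return statement)
  L4: DEAD (after return at L3)
  L5: DEAD (after return at L3)
  L6: DEAD (after return at L3)
  L7: DEAD (after return at L3)
  L8: DEAD (after return at L3)
Return at L3, total lines = 8
Dead lines: L4 through L8
Count: 5

5


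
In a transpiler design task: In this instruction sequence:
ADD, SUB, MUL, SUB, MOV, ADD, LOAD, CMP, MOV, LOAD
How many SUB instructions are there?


Scanning instruction sequence for SUB:
  Position 1: ADD
  Position 2: SUB <- MATCH
  Position 3: MUL
  Position 4: SUB <- MATCH
  Position 5: MOV
  Position 6: ADD
  Position 7: LOAD
  Position 8: CMP
  Position 9: MOV
  Position 10: LOAD
Matches at positions: [2, 4]
Total SUB count: 2

2


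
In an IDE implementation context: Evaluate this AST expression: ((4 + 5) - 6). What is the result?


Expression: ((4 + 5) - 6)
Evaluating step by step:
  4 + 5 = 9
  9 - 6 = 3
Result: 3

3


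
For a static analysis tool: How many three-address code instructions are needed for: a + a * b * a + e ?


Expression: a + a * b * a + e
Generating three-address code (respecting * over +/- precedence):
  Instruction 1: t1 = a * b
  Instruction 2: t2 = t1 * a
  Instruction 3: t3 = a + t2
  Instruction 4: t4 = t3 + e
Total instructions: 4

4


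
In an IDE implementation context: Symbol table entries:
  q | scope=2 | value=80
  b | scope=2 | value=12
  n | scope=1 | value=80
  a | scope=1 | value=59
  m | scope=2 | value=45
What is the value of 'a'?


Searching symbol table for 'a':
  q | scope=2 | value=80
  b | scope=2 | value=12
  n | scope=1 | value=80
  a | scope=1 | value=59 <- MATCH
  m | scope=2 | value=45
Found 'a' at scope 1 with value 59

59


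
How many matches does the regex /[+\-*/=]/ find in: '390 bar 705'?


Pattern: /[+\-*/=]/ (operators)
Input: '390 bar 705'
Scanning for matches:
Total matches: 0

0


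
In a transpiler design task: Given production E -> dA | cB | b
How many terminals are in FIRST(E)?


Production: E -> dA | cB | b
Examining each alternative for leading terminals:
  E -> dA : first terminal = 'd'
  E -> cB : first terminal = 'c'
  E -> b : first terminal = 'b'
FIRST(E) = {b, c, d}
Count: 3

3


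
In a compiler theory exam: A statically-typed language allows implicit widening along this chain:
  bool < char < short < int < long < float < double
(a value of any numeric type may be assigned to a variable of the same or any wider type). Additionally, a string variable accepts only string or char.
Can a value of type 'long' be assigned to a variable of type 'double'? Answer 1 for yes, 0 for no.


Target variable type: double
Source value type: long
Numeric ranks: long=4, double=6
Widening allowed iff rank(source) <= rank(target): 4 <= 6? Yes
Result: 1

1


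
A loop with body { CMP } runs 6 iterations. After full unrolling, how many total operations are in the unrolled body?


Loop body operations: CMP (1 op per iteration)
Unrolling 6 iterations:
  Iteration 1: CMP (1 ops)
  Iteration 2: CMP (1 ops)
  Iteration 3: CMP (1 ops)
  Iteration 4: CMP (1 ops)
  Iteration 5: CMP (1 ops)
  Iteration 6: CMP (1 ops)
Total: 6 iterations * 1 ops/iter = 6 operations

6


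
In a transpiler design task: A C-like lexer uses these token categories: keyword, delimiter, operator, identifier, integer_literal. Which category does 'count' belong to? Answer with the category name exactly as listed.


Token: 'count'
Checking categories:
  identifier: YES
  integer_literal: no
  operator: no
  keyword: no
  delimiter: no
Category: identifier

identifier


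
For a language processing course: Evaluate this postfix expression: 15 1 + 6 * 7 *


Processing tokens left to right:
Push 15, Push 1
Pop 15 and 1, compute 15 + 1 = 16, push 16
Push 6
Pop 16 and 6, compute 16 * 6 = 96, push 96
Push 7
Pop 96 and 7, compute 96 * 7 = 672, push 672
Stack result: 672

672


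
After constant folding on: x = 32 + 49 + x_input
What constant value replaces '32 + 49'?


Identifying constant sub-expression:
  Original: x = 32 + 49 + x_input
  32 and 49 are both compile-time constants
  Evaluating: 32 + 49 = 81
  After folding: x = 81 + x_input

81


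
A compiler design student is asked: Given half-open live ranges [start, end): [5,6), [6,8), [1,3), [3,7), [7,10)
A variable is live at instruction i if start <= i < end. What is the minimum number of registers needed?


Live ranges:
  Var0: [5, 6)
  Var1: [6, 8)
  Var2: [1, 3)
  Var3: [3, 7)
  Var4: [7, 10)
Sweep-line events (position, delta, active):
  pos=1 start -> active=1
  pos=3 end -> active=0
  pos=3 start -> active=1
  pos=5 start -> active=2
  pos=6 end -> active=1
  pos=6 start -> active=2
  pos=7 end -> active=1
  pos=7 start -> active=2
  pos=8 end -> active=1
  pos=10 end -> active=0
Maximum simultaneous active: 2
Minimum registers needed: 2

2


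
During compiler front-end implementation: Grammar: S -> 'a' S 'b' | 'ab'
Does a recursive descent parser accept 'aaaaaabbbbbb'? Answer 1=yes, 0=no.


Grammar accepts strings of the form a^n b^n (n >= 1)
Word: 'aaaaaabbbbbb'
Counting: 6 a's and 6 b's
Check: 6 == 6? Yes
Derivation (S -> aSb applied 5 time(s), then S -> ab): S => aSb => aaSbb => aaaSbbb => aaaaSbbbb => aaaaaSbbbbb => aaaaaabbbbbb
Accepted

1


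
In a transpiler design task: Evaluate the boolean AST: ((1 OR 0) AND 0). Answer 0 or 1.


Step 1: Evaluate inner node
  1 OR 0 = 1
Step 2: Evaluate root node
  1 AND 0 = 0

0


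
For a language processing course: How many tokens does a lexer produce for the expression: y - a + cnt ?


Scanning 'y - a + cnt'
Token 1: 'y' -> identifier
Token 2: '-' -> operator
Token 3: 'a' -> identifier
Token 4: '+' -> operator
Token 5: 'cnt' -> identifier
Total tokens: 5

5


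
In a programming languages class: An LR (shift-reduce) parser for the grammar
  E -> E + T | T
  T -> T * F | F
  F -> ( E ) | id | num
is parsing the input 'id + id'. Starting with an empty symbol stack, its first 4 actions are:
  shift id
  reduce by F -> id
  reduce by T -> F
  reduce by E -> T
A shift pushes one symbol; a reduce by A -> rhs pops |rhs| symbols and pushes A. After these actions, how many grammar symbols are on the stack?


Tracking the symbol stack through each action:
  Action 1: shift 'id' : push -> stack = [id] (size 1)
  Action 2: reduce by F -> id : pop 1, push F -> stack = [F] (size 1)
  Action 3: reduce by T -> F : pop 1, push T -> stack = [T] (size 1)
  Action 4: reduce by E -> T : pop 1, push E -> stack = [E] (size 1)
Final stack size: 1

1


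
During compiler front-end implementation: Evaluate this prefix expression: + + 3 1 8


Parsing prefix expression: + + 3 1 8
Step 1: Innermost operation '+ 3 1'
  3 + 1 = 4
Step 2: Outer operation '+ [4] 8'
  4 + 8 = 12

12


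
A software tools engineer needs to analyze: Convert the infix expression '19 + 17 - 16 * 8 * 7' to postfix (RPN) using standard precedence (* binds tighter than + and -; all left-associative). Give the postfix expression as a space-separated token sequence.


Applying the shunting-yard algorithm:
  Operand 19 -> output
  Push '+' onto operator stack -> op-stack: [+]
  Operand 17 -> output
  See '-' (prec 1); top '+' (prec 1) >= it -> pop '+' to output
  Push '-' onto operator stack -> op-stack: [-]
  Operand 16 -> output
  Push '*' onto operator stack -> op-stack: [-, *]
  Operand 8 -> output
  See '*' (prec 2); top '*' (prec 2) >= it -> pop '*' to output
  Push '*' onto operator stack -> op-stack: [-, *]
  Operand 7 -> output
  End of input: pop '*' to output
  End of input: pop '-' to output
Postfix result: 19 17 + 16 8 * 7 * -

19 17 + 16 8 * 7 * -


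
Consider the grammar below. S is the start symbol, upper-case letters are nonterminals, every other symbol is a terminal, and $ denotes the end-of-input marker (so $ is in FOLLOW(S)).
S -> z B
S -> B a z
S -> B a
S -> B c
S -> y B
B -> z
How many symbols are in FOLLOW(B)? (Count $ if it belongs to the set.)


S is the start symbol and does not occur in any rule body, so FOLLOW(S) = {$}.
Examining every occurrence of B in a rule body:
  S -> z B : B is at the right end -> add FOLLOW(S) = {$}
  S -> B a z : B is followed by terminal 'a' -> add 'a'
  S -> B a : B is followed by terminal 'a' -> add 'a' (already in the set)
  S -> B c : B is followed by terminal 'c' -> add 'c'
  S -> y B : B is at the right end -> add FOLLOW(S) = {$} (already in the set)
  B -> z : B does not occur in the body -> contributes nothing
FOLLOW(B) = {a, c, $}
Count: 3

3


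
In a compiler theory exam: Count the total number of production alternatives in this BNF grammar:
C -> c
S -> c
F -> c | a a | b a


Counting alternatives per rule:
  C: 1 alternative(s)
  S: 1 alternative(s)
  F: 3 alternative(s)
Sum: 1 + 1 + 3 = 5

5


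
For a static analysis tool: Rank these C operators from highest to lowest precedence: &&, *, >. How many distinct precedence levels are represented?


Looking up precedence for each operator:
  && -> precedence 2
  * -> precedence 6
  > -> precedence 4
Sorted highest to lowest: *, >, &&
Distinct precedence values: [6, 4, 2]
Number of distinct levels: 3

3


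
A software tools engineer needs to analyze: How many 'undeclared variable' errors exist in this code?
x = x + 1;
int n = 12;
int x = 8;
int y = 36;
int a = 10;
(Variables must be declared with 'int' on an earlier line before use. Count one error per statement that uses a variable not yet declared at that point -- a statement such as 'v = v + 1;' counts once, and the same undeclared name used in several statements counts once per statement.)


Scanning code line by line:
  Line 1: use 'x' -> ERROR (undeclared)
  Line 2: declare 'n' -> declared = ['n']
  Line 3: declare 'x' -> declared = ['n', 'x']
  Line 4: declare 'y' -> declared = ['n', 'x', 'y']
  Line 5: declare 'a' -> declared = ['a', 'n', 'x', 'y']
Total undeclared variable errors: 1

1


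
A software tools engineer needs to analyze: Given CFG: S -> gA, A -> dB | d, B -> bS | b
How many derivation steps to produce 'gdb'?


Grammar: S -> gA, A -> dB | d, B -> bS | b
Deriving 'gdb':
Step 1: S -> gA => gA
Step 2: A -> dB => gdB
Step 3: B -> b => gdb
Total derivation steps: 3

3


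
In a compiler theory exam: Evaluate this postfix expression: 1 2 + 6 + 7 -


Processing tokens left to right:
Push 1, Push 2
Pop 1 and 2, compute 1 + 2 = 3, push 3
Push 6
Pop 3 and 6, compute 3 + 6 = 9, push 9
Push 7
Pop 9 and 7, compute 9 - 7 = 2, push 2
Stack result: 2

2


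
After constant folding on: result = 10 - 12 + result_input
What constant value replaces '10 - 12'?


Identifying constant sub-expression:
  Original: result = 10 - 12 + result_input
  10 and 12 are both compile-time constants
  Evaluating: 10 - 12 = -2
  After folding: result = -2 + result_input

-2


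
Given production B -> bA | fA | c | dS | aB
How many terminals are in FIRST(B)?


Production: B -> bA | fA | c | dS | aB
Examining each alternative for leading terminals:
  B -> bA : first terminal = 'b'
  B -> fA : first terminal = 'f'
  B -> c : first terminal = 'c'
  B -> dS : first terminal = 'd'
  B -> aB : first terminal = 'a'
FIRST(B) = {a, b, c, d, f}
Count: 5

5


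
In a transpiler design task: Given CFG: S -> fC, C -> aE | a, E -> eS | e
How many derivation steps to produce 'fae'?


Grammar: S -> fC, C -> aE | a, E -> eS | e
Deriving 'fae':
Step 1: S -> fC => fC
Step 2: C -> aE => faE
Step 3: E -> e => fae
Total derivation steps: 3

3


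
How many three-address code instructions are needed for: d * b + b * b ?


Expression: d * b + b * b
Generating three-address code (respecting * over +/- precedence):
  Instruction 1: t1 = d * b
  Instruction 2: t2 = b * b
  Instruction 3: t3 = t1 + t2
Total instructions: 3

3


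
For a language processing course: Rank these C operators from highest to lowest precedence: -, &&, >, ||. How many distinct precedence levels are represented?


Looking up precedence for each operator:
  - -> precedence 5
  && -> precedence 2
  > -> precedence 4
  || -> precedence 1
Sorted highest to lowest: -, >, &&, ||
Distinct precedence values: [5, 4, 2, 1]
Number of distinct levels: 4

4


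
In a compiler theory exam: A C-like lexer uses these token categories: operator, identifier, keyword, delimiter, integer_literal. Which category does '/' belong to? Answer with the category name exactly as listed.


Token: '/'
Checking categories:
  identifier: no
  integer_literal: no
  operator: YES
  keyword: no
  delimiter: no
Category: operator

operator


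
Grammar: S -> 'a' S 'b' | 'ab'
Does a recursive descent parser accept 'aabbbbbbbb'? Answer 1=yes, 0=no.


Grammar accepts strings of the form a^n b^n (n >= 1)
Word: 'aabbbbbbbb'
Counting: 2 a's and 8 b's
Check: 2 == 8? No
Mismatch: a-count != b-count
Rejected

0


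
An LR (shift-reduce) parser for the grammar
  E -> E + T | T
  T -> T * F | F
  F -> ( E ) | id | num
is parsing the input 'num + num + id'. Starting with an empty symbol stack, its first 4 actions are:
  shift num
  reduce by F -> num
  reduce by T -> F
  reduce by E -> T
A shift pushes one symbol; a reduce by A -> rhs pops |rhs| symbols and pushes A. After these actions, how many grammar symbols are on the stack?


Tracking the symbol stack through each action:
  Action 1: shift 'num' : push -> stack = [num] (size 1)
  Action 2: reduce by F -> num : pop 1, push F -> stack = [F] (size 1)
  Action 3: reduce by T -> F : pop 1, push T -> stack = [T] (size 1)
  Action 4: reduce by E -> T : pop 1, push E -> stack = [E] (size 1)
Final stack size: 1

1


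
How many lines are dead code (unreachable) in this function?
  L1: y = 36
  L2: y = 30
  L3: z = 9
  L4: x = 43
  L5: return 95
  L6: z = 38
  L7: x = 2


Analyzing control flow:
  L1: reachable (before return)
  L2: reachable (before return)
  L3: reachable (before return)
  L4: reachable (before return)
  L5: reachable (return statement)
  L6: DEAD (after return at L5)
  L7: DEAD (after return at L5)
Return at L5, total lines = 7
Dead lines: L6 through L7
Count: 2

2


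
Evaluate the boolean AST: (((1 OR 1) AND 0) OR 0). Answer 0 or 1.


Step 1: Evaluate inner node
  1 OR 1 = 1
Step 2: Evaluate next node
  1 AND 0 = 0
Step 3: Evaluate root node
  0 OR 0 = 0

0


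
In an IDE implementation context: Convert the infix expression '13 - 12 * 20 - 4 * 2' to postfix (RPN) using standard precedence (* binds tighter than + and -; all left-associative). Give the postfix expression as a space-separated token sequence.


Applying the shunting-yard algorithm:
  Operand 13 -> output
  Push '-' onto operator stack -> op-stack: [-]
  Operand 12 -> output
  Push '*' onto operator stack -> op-stack: [-, *]
  Operand 20 -> output
  See '-' (prec 1); top '*' (prec 2) >= it -> pop '*' to output
  See '-' (prec 1); top '-' (prec 1) >= it -> pop '-' to output
  Push '-' onto operator stack -> op-stack: [-]
  Operand 4 -> output
  Push '*' onto operator stack -> op-stack: [-, *]
  Operand 2 -> output
  End of input: pop '*' to output
  End of input: pop '-' to output
Postfix result: 13 12 20 * - 4 2 * -

13 12 20 * - 4 2 * -


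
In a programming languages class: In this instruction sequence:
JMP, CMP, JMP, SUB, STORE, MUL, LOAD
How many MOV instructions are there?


Scanning instruction sequence for MOV:
  Position 1: JMP
  Position 2: CMP
  Position 3: JMP
  Position 4: SUB
  Position 5: STORE
  Position 6: MUL
  Position 7: LOAD
Matches at positions: []
Total MOV count: 0

0


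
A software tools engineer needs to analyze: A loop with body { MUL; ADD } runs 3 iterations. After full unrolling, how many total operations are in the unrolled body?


Loop body operations: MUL, ADD (2 ops per iteration)
Unrolling 3 iterations:
  Iteration 1: MUL, ADD (2 ops)
  Iteration 2: MUL, ADD (2 ops)
  Iteration 3: MUL, ADD (2 ops)
Total: 3 iterations * 2 ops/iter = 6 operations

6


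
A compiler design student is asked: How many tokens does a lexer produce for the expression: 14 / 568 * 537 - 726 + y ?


Scanning '14 / 568 * 537 - 726 + y'
Token 1: '14' -> integer_literal
Token 2: '/' -> operator
Token 3: '568' -> integer_literal
Token 4: '*' -> operator
Token 5: '537' -> integer_literal
Token 6: '-' -> operator
Token 7: '726' -> integer_literal
Token 8: '+' -> operator
Token 9: 'y' -> identifier
Total tokens: 9

9


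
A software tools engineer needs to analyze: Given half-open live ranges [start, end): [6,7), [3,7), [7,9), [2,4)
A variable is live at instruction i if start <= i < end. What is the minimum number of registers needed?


Live ranges:
  Var0: [6, 7)
  Var1: [3, 7)
  Var2: [7, 9)
  Var3: [2, 4)
Sweep-line events (position, delta, active):
  pos=2 start -> active=1
  pos=3 start -> active=2
  pos=4 end -> active=1
  pos=6 start -> active=2
  pos=7 end -> active=1
  pos=7 end -> active=0
  pos=7 start -> active=1
  pos=9 end -> active=0
Maximum simultaneous active: 2
Minimum registers needed: 2

2


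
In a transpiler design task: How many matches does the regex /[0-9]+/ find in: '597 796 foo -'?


Pattern: /[0-9]+/ (int literals)
Input: '597 796 foo -'
Scanning for matches:
  Match 1: '597'
  Match 2: '796'
Total matches: 2

2


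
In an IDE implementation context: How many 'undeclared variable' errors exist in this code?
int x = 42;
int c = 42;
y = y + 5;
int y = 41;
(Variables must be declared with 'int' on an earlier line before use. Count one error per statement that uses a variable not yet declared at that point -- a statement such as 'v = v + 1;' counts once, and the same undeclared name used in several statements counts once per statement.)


Scanning code line by line:
  Line 1: declare 'x' -> declared = ['x']
  Line 2: declare 'c' -> declared = ['c', 'x']
  Line 3: use 'y' -> ERROR (undeclared)
  Line 4: declare 'y' -> declared = ['c', 'x', 'y']
Total undeclared variable errors: 1

1


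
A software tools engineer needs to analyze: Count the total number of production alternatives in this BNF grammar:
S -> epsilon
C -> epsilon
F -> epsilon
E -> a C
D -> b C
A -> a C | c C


Counting alternatives per rule:
  S: 1 alternative(s)
  C: 1 alternative(s)
  F: 1 alternative(s)
  E: 1 alternative(s)
  D: 1 alternative(s)
  A: 2 alternative(s)
Sum: 1 + 1 + 1 + 1 + 1 + 2 = 7

7


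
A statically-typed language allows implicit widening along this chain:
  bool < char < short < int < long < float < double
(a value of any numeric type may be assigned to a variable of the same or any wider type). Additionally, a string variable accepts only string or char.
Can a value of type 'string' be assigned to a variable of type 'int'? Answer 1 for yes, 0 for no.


Target variable type: int
Source value type: string
Rule: string cannot widen to any numeric type
Result: 0

0


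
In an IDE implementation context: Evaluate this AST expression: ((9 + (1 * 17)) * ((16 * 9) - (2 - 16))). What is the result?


Expression: ((9 + (1 * 17)) * ((16 * 9) - (2 - 16)))
Evaluating step by step:
  1 * 17 = 17
  9 + 17 = 26
  16 * 9 = 144
  2 - 16 = -14
  144 - -14 = 158
  26 * 158 = 4108
Result: 4108

4108
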